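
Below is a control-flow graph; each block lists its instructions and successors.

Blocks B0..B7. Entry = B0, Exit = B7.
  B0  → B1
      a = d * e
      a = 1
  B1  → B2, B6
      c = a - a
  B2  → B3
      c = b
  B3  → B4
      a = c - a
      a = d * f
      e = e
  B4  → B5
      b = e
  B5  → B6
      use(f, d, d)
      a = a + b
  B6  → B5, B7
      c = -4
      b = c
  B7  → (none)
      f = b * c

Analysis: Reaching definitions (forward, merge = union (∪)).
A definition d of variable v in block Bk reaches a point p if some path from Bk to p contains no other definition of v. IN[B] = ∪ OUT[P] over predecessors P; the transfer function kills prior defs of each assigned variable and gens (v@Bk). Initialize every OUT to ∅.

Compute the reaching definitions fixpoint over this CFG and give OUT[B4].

Converged values:
  B0:  IN={}  OUT={a@B0}
  B1:  IN={a@B0}  OUT={a@B0, c@B1}
  B2:  IN={a@B0, c@B1}  OUT={a@B0, c@B2}
  B3:  IN={a@B0, c@B2}  OUT={a@B3, c@B2, e@B3}
  B4:  IN={a@B3, c@B2, e@B3}  OUT={a@B3, b@B4, c@B2, e@B3}
  B5:  IN={a@B0, a@B3, a@B5, b@B4, b@B6, c@B2, c@B6, e@B3}  OUT={a@B5, b@B4, b@B6, c@B2, c@B6, e@B3}
  B6:  IN={a@B0, a@B5, b@B4, b@B6, c@B1, c@B2, c@B6, e@B3}  OUT={a@B0, a@B5, b@B6, c@B6, e@B3}
  B7:  IN={a@B0, a@B5, b@B6, c@B6, e@B3}  OUT={a@B0, a@B5, b@B6, c@B6, e@B3, f@B7}

Merge at B4: IN[B4] = OUT[B3] = {a@B3, c@B2, e@B3}
Applying B4's transfer function to that IN value gives OUT[B4] (row B4 above).

Answer: {a@B3, b@B4, c@B2, e@B3}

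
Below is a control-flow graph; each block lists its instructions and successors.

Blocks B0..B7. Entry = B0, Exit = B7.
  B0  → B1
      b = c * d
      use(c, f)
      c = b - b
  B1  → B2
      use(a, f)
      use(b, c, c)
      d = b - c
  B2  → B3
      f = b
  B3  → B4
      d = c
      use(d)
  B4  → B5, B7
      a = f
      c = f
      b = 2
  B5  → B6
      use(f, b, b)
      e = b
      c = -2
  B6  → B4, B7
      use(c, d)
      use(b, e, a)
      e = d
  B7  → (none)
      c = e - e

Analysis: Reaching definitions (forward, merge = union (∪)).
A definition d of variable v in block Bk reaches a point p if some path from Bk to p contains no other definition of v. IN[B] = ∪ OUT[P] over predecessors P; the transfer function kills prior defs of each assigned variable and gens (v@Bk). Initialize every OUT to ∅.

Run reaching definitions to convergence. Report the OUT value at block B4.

Answer: {a@B4, b@B4, c@B4, d@B3, e@B6, f@B2}

Working:
Converged values:
  B0:  IN={}  OUT={b@B0, c@B0}
  B1:  IN={b@B0, c@B0}  OUT={b@B0, c@B0, d@B1}
  B2:  IN={b@B0, c@B0, d@B1}  OUT={b@B0, c@B0, d@B1, f@B2}
  B3:  IN={b@B0, c@B0, d@B1, f@B2}  OUT={b@B0, c@B0, d@B3, f@B2}
  B4:  IN={a@B4, b@B0, b@B4, c@B0, c@B5, d@B3, e@B6, f@B2}  OUT={a@B4, b@B4, c@B4, d@B3, e@B6, f@B2}
  B5:  IN={a@B4, b@B4, c@B4, d@B3, e@B6, f@B2}  OUT={a@B4, b@B4, c@B5, d@B3, e@B5, f@B2}
  B6:  IN={a@B4, b@B4, c@B5, d@B3, e@B5, f@B2}  OUT={a@B4, b@B4, c@B5, d@B3, e@B6, f@B2}
  B7:  IN={a@B4, b@B4, c@B4, c@B5, d@B3, e@B6, f@B2}  OUT={a@B4, b@B4, c@B7, d@B3, e@B6, f@B2}

Merge at B4: IN[B4] = OUT[B3] ⊔ OUT[B6] = {a@B4, b@B0, b@B4, c@B0, c@B5, d@B3, e@B6, f@B2}
Applying B4's transfer function to that IN value gives OUT[B4] (row B4 above).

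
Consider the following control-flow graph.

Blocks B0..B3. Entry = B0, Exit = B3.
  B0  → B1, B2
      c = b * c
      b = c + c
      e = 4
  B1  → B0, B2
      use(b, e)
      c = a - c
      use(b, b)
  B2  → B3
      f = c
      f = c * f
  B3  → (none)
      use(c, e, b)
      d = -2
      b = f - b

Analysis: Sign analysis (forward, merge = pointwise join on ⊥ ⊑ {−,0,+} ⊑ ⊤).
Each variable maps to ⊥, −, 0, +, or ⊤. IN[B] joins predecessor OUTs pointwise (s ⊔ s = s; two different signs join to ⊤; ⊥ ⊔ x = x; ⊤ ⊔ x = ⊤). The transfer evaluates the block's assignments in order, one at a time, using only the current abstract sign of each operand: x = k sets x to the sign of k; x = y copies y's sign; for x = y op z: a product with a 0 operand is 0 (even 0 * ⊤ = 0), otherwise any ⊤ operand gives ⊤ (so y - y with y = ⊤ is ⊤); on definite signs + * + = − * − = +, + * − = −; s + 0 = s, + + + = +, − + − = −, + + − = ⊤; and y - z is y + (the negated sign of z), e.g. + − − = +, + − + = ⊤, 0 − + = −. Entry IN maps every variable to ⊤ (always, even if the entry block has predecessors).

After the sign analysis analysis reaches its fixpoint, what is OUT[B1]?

Per-block solution:
  B0: | IN=(all ⊤) | OUT={e:+; rest ⊤}
  B1: | IN={e:+; rest ⊤} | OUT={e:+; rest ⊤}
  B2: | IN={e:+; rest ⊤} | OUT={e:+; rest ⊤}
  B3: | IN={e:+; rest ⊤} | OUT={d:-, e:+; rest ⊤}

Merge at B1: IN[B1] = OUT[B0] = {a: ⊤, b: ⊤, c: ⊤, d: ⊤, e: +, f: ⊤}
Applying B1's transfer function to that IN value gives OUT[B1] (row B1 above).

Answer: {a: ⊤, b: ⊤, c: ⊤, d: ⊤, e: +, f: ⊤}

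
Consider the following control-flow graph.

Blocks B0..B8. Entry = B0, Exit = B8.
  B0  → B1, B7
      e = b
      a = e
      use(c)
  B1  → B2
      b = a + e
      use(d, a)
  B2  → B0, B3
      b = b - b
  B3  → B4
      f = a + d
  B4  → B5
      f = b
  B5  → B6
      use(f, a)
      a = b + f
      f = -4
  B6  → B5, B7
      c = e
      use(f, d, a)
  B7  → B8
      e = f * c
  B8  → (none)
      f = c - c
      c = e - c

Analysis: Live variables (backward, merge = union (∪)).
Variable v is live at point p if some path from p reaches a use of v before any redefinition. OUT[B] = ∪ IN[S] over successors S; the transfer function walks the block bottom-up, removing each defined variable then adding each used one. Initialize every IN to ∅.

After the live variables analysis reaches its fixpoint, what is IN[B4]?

Answer: {a, b, d, e}

Working:
Converged values:
  B0:  IN={b, c, d, f}  OUT={a, c, d, e, f}
  B1:  IN={a, c, d, e, f}  OUT={a, b, c, d, e, f}
  B2:  IN={a, b, c, d, e, f}  OUT={a, b, c, d, e, f}
  B3:  IN={a, b, d, e}  OUT={a, b, d, e}
  B4:  IN={a, b, d, e}  OUT={a, b, d, e, f}
  B5:  IN={a, b, d, e, f}  OUT={a, b, d, e, f}
  B6:  IN={a, b, d, e, f}  OUT={a, b, c, d, e, f}
  B7:  IN={c, f}  OUT={c, e}
  B8:  IN={c, e}  OUT={}

Merge at B4: OUT[B4] = IN[B5] = {a, b, d, e, f}
Applying B4's transfer function to that OUT value gives IN[B4] (row B4 above).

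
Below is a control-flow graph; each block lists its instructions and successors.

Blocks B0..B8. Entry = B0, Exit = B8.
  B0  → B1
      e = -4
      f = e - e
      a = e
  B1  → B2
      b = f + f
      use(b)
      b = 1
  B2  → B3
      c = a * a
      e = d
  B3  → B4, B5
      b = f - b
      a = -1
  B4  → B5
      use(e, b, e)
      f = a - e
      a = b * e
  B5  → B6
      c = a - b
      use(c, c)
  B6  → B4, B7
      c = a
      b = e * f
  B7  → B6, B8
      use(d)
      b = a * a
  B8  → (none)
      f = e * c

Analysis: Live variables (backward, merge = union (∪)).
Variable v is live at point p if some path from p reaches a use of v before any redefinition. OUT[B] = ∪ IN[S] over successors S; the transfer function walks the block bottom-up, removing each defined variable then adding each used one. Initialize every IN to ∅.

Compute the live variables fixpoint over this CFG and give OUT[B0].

Converged values:
  B0:  IN={d}  OUT={a, d, f}
  B1:  IN={a, d, f}  OUT={a, b, d, f}
  B2:  IN={a, b, d, f}  OUT={b, d, e, f}
  B3:  IN={b, d, e, f}  OUT={a, b, d, e, f}
  B4:  IN={a, b, d, e}  OUT={a, b, d, e, f}
  B5:  IN={a, b, d, e, f}  OUT={a, d, e, f}
  B6:  IN={a, d, e, f}  OUT={a, b, c, d, e, f}
  B7:  IN={a, c, d, e, f}  OUT={a, c, d, e, f}
  B8:  IN={c, e}  OUT={}

Merge at B0: OUT[B0] = IN[B1] = {a, d, f}

Answer: {a, d, f}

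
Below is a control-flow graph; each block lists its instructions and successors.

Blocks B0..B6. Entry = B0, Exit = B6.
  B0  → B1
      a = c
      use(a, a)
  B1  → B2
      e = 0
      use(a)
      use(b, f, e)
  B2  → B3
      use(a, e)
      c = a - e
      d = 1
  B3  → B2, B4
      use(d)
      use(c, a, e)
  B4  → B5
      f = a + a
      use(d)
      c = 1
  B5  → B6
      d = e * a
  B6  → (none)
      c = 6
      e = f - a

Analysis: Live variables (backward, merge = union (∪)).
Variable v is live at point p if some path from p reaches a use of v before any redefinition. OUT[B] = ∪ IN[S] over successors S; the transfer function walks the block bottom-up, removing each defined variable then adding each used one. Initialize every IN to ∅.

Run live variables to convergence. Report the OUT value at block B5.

Answer: {a, f}

Derivation:
Converged values:
  B0: | IN={b, c, f} | OUT={a, b, f}
  B1: | IN={a, b, f} | OUT={a, e}
  B2: | IN={a, e} | OUT={a, c, d, e}
  B3: | IN={a, c, d, e} | OUT={a, d, e}
  B4: | IN={a, d, e} | OUT={a, e, f}
  B5: | IN={a, e, f} | OUT={a, f}
  B6: | IN={a, f} | OUT={}

Merge at B5: OUT[B5] = IN[B6] = {a, f}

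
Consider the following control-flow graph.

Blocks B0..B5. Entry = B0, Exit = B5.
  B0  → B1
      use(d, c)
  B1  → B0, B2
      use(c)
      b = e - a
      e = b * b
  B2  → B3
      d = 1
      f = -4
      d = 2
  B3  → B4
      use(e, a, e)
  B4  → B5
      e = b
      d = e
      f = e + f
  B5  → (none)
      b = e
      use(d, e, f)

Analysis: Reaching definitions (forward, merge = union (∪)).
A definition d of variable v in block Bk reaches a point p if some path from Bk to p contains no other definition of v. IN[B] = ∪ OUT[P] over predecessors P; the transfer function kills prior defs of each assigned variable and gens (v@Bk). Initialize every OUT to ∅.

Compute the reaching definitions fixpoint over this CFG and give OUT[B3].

Fixpoint table:
  B0:   IN={b@B1, e@B1}   OUT={b@B1, e@B1}
  B1:   IN={b@B1, e@B1}   OUT={b@B1, e@B1}
  B2:   IN={b@B1, e@B1}   OUT={b@B1, d@B2, e@B1, f@B2}
  B3:   IN={b@B1, d@B2, e@B1, f@B2}   OUT={b@B1, d@B2, e@B1, f@B2}
  B4:   IN={b@B1, d@B2, e@B1, f@B2}   OUT={b@B1, d@B4, e@B4, f@B4}
  B5:   IN={b@B1, d@B4, e@B4, f@B4}   OUT={b@B5, d@B4, e@B4, f@B4}

Merge at B3: IN[B3] = OUT[B2] = {b@B1, d@B2, e@B1, f@B2}
Applying B3's transfer function to that IN value gives OUT[B3] (row B3 above).

Answer: {b@B1, d@B2, e@B1, f@B2}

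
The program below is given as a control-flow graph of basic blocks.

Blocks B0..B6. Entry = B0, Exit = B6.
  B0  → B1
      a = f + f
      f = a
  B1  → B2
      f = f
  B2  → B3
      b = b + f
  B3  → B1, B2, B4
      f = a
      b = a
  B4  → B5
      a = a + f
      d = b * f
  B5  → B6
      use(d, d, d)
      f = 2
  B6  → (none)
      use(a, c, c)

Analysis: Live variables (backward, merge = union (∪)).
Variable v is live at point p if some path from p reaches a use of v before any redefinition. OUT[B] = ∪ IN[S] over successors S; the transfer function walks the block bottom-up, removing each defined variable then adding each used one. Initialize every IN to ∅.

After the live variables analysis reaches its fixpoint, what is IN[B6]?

Converged values:
  B0: | IN={b, c, f} | OUT={a, b, c, f}
  B1: | IN={a, b, c, f} | OUT={a, b, c, f}
  B2: | IN={a, b, c, f} | OUT={a, c}
  B3: | IN={a, c} | OUT={a, b, c, f}
  B4: | IN={a, b, c, f} | OUT={a, c, d}
  B5: | IN={a, c, d} | OUT={a, c}
  B6: | IN={a, c} | OUT={}

B6 is the boundary node: OUT[B6] = {}
Applying B6's transfer function to that OUT value gives IN[B6] (row B6 above).

Answer: {a, c}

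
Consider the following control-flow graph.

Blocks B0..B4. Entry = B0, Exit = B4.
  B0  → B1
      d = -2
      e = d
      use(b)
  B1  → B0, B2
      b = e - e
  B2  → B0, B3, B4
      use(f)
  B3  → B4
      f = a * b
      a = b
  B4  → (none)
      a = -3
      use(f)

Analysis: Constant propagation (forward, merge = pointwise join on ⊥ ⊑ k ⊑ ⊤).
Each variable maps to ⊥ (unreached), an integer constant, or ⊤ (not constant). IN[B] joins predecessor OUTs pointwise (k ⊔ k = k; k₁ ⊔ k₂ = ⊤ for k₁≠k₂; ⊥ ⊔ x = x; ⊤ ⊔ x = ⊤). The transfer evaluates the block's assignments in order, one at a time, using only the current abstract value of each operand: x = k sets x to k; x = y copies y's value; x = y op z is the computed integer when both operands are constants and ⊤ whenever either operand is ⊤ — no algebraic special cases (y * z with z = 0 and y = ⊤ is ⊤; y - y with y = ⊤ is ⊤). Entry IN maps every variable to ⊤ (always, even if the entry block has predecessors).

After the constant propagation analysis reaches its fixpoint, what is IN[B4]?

Converged values:
  B0:  IN=(all ⊤)  OUT={d:-2, e:-2; rest ⊤}
  B1:  IN={d:-2, e:-2; rest ⊤}  OUT={b:0, d:-2, e:-2; rest ⊤}
  B2:  IN={b:0, d:-2, e:-2; rest ⊤}  OUT={b:0, d:-2, e:-2; rest ⊤}
  B3:  IN={b:0, d:-2, e:-2; rest ⊤}  OUT={a:0, b:0, d:-2, e:-2; rest ⊤}
  B4:  IN={b:0, d:-2, e:-2; rest ⊤}  OUT={a:-3, b:0, d:-2, e:-2; rest ⊤}

Merge at B4: IN[B4] = OUT[B2] ⊔ OUT[B3] = {a: ⊤, b: 0, c: ⊤, d: -2, e: -2, f: ⊤}

Answer: {a: ⊤, b: 0, c: ⊤, d: -2, e: -2, f: ⊤}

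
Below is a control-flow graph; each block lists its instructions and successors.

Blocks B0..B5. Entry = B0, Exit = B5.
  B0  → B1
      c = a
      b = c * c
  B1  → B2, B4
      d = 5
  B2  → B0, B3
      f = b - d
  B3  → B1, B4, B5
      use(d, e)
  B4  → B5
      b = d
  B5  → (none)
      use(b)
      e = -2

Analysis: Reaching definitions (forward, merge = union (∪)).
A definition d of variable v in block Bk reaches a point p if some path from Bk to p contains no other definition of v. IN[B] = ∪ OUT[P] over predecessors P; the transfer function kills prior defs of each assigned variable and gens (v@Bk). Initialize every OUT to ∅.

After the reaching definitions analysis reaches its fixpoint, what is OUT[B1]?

Fixpoint table:
  B0:  IN={b@B0, c@B0, d@B1, f@B2}  OUT={b@B0, c@B0, d@B1, f@B2}
  B1:  IN={b@B0, c@B0, d@B1, f@B2}  OUT={b@B0, c@B0, d@B1, f@B2}
  B2:  IN={b@B0, c@B0, d@B1, f@B2}  OUT={b@B0, c@B0, d@B1, f@B2}
  B3:  IN={b@B0, c@B0, d@B1, f@B2}  OUT={b@B0, c@B0, d@B1, f@B2}
  B4:  IN={b@B0, c@B0, d@B1, f@B2}  OUT={b@B4, c@B0, d@B1, f@B2}
  B5:  IN={b@B0, b@B4, c@B0, d@B1, f@B2}  OUT={b@B0, b@B4, c@B0, d@B1, e@B5, f@B2}

Merge at B1: IN[B1] = OUT[B0] ⊔ OUT[B3] = {b@B0, c@B0, d@B1, f@B2}
Applying B1's transfer function to that IN value gives OUT[B1] (row B1 above).

Answer: {b@B0, c@B0, d@B1, f@B2}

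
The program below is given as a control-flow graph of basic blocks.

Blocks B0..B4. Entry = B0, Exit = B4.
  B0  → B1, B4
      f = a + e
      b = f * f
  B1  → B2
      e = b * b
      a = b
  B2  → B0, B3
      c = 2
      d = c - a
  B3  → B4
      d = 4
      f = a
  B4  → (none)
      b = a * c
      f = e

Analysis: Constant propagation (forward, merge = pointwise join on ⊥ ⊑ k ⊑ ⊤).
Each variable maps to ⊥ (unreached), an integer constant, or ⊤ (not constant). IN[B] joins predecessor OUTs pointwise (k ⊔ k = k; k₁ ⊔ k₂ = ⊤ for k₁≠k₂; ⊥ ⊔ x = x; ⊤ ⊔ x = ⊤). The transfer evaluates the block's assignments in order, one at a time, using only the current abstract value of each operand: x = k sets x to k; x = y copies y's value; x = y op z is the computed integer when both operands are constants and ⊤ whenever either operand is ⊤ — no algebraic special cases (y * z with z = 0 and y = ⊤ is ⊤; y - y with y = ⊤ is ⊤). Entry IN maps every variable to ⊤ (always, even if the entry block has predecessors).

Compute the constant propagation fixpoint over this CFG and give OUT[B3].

Fixpoint table:
  B0:   IN=(all ⊤)   OUT=(all ⊤)
  B1:   IN=(all ⊤)   OUT=(all ⊤)
  B2:   IN=(all ⊤)   OUT={c:2; rest ⊤}
  B3:   IN={c:2; rest ⊤}   OUT={c:2, d:4; rest ⊤}
  B4:   IN=(all ⊤)   OUT=(all ⊤)

Merge at B3: IN[B3] = OUT[B2] = {a: ⊤, b: ⊤, c: 2, d: ⊤, e: ⊤, f: ⊤}
Applying B3's transfer function to that IN value gives OUT[B3] (row B3 above).

Answer: {a: ⊤, b: ⊤, c: 2, d: 4, e: ⊤, f: ⊤}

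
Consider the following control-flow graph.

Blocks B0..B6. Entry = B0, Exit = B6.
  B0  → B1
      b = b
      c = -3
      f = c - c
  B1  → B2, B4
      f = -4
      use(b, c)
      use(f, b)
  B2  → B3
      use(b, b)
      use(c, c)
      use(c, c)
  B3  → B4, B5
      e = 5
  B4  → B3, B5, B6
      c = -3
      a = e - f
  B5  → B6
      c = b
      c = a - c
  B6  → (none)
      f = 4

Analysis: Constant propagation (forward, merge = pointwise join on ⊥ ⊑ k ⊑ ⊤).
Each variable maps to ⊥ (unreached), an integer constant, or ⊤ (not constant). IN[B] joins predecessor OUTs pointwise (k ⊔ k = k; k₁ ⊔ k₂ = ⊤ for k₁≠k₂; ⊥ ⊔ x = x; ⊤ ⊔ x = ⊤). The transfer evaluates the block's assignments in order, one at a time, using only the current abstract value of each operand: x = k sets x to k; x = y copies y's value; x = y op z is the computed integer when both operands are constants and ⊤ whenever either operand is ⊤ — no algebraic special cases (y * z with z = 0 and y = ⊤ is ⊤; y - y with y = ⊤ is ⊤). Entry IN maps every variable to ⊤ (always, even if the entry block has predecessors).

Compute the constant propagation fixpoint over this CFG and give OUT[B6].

Converged values:
  B0:  IN=(all ⊤)  OUT={c:-3, f:0; rest ⊤}
  B1:  IN={c:-3, f:0; rest ⊤}  OUT={c:-3, f:-4; rest ⊤}
  B2:  IN={c:-3, f:-4; rest ⊤}  OUT={c:-3, f:-4; rest ⊤}
  B3:  IN={c:-3, f:-4; rest ⊤}  OUT={c:-3, e:5, f:-4; rest ⊤}
  B4:  IN={c:-3, f:-4; rest ⊤}  OUT={c:-3, f:-4; rest ⊤}
  B5:  IN={c:-3, f:-4; rest ⊤}  OUT={f:-4; rest ⊤}
  B6:  IN={f:-4; rest ⊤}  OUT={f:4; rest ⊤}

Merge at B6: IN[B6] = OUT[B4] ⊔ OUT[B5] = {a: ⊤, b: ⊤, c: ⊤, d: ⊤, e: ⊤, f: -4}
Applying B6's transfer function to that IN value gives OUT[B6] (row B6 above).

Answer: {a: ⊤, b: ⊤, c: ⊤, d: ⊤, e: ⊤, f: 4}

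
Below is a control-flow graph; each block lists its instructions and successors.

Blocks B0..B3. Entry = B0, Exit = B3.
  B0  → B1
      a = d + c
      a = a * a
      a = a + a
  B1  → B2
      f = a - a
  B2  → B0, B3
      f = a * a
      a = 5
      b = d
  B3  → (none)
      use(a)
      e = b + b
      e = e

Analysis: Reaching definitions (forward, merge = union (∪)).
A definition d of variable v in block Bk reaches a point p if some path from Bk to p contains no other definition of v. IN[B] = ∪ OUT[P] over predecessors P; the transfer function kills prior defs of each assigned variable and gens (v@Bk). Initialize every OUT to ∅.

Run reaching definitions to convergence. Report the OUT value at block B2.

Fixpoint table:
  B0: | IN={a@B2, b@B2, f@B2} | OUT={a@B0, b@B2, f@B2}
  B1: | IN={a@B0, b@B2, f@B2} | OUT={a@B0, b@B2, f@B1}
  B2: | IN={a@B0, b@B2, f@B1} | OUT={a@B2, b@B2, f@B2}
  B3: | IN={a@B2, b@B2, f@B2} | OUT={a@B2, b@B2, e@B3, f@B2}

Merge at B2: IN[B2] = OUT[B1] = {a@B0, b@B2, f@B1}
Applying B2's transfer function to that IN value gives OUT[B2] (row B2 above).

Answer: {a@B2, b@B2, f@B2}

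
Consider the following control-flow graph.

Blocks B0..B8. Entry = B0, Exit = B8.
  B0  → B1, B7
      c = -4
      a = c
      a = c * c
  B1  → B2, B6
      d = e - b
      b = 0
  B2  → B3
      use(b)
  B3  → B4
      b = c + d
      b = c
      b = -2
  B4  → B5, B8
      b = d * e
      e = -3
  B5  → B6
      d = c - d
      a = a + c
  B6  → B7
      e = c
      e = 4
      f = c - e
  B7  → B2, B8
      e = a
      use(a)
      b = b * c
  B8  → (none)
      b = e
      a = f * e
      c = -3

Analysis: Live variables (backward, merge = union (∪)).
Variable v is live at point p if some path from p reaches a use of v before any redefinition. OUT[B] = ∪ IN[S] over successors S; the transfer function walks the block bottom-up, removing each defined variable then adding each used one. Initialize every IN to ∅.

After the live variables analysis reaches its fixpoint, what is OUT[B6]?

Answer: {a, b, c, d, f}

Trace:
Fixpoint table:
  B0:  IN={b, d, e, f}  OUT={a, b, c, d, e, f}
  B1:  IN={a, b, c, e, f}  OUT={a, b, c, d, e, f}
  B2:  IN={a, b, c, d, e, f}  OUT={a, c, d, e, f}
  B3:  IN={a, c, d, e, f}  OUT={a, c, d, e, f}
  B4:  IN={a, c, d, e, f}  OUT={a, b, c, d, e, f}
  B5:  IN={a, b, c, d}  OUT={a, b, c, d}
  B6:  IN={a, b, c, d}  OUT={a, b, c, d, f}
  B7:  IN={a, b, c, d, f}  OUT={a, b, c, d, e, f}
  B8:  IN={e, f}  OUT={}

Merge at B6: OUT[B6] = IN[B7] = {a, b, c, d, f}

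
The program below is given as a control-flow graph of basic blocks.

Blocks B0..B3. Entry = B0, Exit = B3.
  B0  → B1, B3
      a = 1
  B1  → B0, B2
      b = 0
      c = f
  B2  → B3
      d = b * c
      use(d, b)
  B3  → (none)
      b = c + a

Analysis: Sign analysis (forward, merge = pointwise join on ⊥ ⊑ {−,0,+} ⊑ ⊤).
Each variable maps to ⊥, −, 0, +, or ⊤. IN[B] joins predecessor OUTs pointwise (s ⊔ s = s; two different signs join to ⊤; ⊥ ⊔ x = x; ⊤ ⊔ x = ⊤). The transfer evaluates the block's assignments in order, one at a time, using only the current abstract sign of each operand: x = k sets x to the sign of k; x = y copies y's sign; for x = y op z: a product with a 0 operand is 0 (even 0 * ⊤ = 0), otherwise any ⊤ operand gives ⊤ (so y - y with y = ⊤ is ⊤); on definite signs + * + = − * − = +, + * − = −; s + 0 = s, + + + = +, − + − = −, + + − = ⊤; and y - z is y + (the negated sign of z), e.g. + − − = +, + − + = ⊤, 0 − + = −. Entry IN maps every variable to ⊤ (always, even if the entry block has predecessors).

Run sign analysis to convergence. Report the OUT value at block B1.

Fixpoint table:
  B0: | IN=(all ⊤) | OUT={a:+; rest ⊤}
  B1: | IN={a:+; rest ⊤} | OUT={a:+, b:0; rest ⊤}
  B2: | IN={a:+, b:0; rest ⊤} | OUT={a:+, b:0, d:0; rest ⊤}
  B3: | IN={a:+; rest ⊤} | OUT={a:+; rest ⊤}

Merge at B1: IN[B1] = OUT[B0] = {a: +, b: ⊤, c: ⊤, d: ⊤, e: ⊤, f: ⊤}
Applying B1's transfer function to that IN value gives OUT[B1] (row B1 above).

Answer: {a: +, b: 0, c: ⊤, d: ⊤, e: ⊤, f: ⊤}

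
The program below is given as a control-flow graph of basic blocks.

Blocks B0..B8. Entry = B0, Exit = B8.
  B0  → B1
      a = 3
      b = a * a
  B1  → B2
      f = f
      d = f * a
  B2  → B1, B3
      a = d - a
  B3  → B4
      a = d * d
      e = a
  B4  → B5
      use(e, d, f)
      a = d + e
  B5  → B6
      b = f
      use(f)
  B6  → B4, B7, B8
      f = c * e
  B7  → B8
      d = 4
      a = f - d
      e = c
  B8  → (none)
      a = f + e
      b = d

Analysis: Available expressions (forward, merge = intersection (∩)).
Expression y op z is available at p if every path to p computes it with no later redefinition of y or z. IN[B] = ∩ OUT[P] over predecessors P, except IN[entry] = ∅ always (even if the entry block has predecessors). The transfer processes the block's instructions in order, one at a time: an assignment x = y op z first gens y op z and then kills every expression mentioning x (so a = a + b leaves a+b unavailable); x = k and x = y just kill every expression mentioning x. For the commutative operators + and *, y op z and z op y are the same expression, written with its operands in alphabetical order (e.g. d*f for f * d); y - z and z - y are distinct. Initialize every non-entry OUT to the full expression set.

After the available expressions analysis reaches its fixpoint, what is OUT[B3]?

Answer: {d*d}

Working:
Converged values:
  B0: | IN={} | OUT={a*a}
  B1: | IN={} | OUT={a*f}
  B2: | IN={a*f} | OUT={}
  B3: | IN={} | OUT={d*d}
  B4: | IN={d*d} | OUT={d*d, d+e}
  B5: | IN={d*d, d+e} | OUT={d*d, d+e}
  B6: | IN={d*d, d+e} | OUT={c*e, d*d, d+e}
  B7: | IN={c*e, d*d, d+e} | OUT={f-d}
  B8: | IN={} | OUT={e+f}

Merge at B3: IN[B3] = OUT[B2] = {}
Applying B3's transfer function to that IN value gives OUT[B3] (row B3 above).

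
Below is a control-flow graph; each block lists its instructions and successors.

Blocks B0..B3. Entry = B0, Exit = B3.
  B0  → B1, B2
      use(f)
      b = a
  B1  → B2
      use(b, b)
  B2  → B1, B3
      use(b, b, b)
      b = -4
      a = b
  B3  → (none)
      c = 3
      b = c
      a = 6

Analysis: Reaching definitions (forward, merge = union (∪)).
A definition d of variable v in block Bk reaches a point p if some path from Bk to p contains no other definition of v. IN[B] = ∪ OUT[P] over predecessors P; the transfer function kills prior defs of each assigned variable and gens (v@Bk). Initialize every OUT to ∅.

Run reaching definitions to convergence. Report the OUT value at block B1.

Answer: {a@B2, b@B0, b@B2}

Working:
Per-block solution:
  B0:  IN={}  OUT={b@B0}
  B1:  IN={a@B2, b@B0, b@B2}  OUT={a@B2, b@B0, b@B2}
  B2:  IN={a@B2, b@B0, b@B2}  OUT={a@B2, b@B2}
  B3:  IN={a@B2, b@B2}  OUT={a@B3, b@B3, c@B3}

Merge at B1: IN[B1] = OUT[B0] ⊔ OUT[B2] = {a@B2, b@B0, b@B2}
Applying B1's transfer function to that IN value gives OUT[B1] (row B1 above).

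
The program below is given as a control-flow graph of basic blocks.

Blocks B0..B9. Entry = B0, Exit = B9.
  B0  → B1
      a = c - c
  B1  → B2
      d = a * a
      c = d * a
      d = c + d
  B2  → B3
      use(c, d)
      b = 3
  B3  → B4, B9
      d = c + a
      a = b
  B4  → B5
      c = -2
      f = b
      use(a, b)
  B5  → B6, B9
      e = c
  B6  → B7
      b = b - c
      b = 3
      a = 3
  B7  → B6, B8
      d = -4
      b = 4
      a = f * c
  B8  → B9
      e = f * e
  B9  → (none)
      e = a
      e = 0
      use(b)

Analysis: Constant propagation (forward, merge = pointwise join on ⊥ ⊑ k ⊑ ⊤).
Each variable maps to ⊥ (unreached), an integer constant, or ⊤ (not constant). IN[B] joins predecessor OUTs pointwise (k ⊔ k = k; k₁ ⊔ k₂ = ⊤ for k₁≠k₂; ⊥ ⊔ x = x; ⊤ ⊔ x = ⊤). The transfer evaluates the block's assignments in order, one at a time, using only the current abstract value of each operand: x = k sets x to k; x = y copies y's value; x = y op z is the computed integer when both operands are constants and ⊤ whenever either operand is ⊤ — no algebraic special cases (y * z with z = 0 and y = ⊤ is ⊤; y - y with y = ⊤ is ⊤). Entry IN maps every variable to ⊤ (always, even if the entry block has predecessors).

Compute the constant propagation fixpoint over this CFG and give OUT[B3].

Per-block solution:
  B0:   IN=(all ⊤)   OUT=(all ⊤)
  B1:   IN=(all ⊤)   OUT=(all ⊤)
  B2:   IN=(all ⊤)   OUT={b:3; rest ⊤}
  B3:   IN={b:3; rest ⊤}   OUT={a:3, b:3; rest ⊤}
  B4:   IN={a:3, b:3; rest ⊤}   OUT={a:3, b:3, c:-2, f:3; rest ⊤}
  B5:   IN={a:3, b:3, c:-2, f:3; rest ⊤}   OUT={a:3, b:3, c:-2, e:-2, f:3; rest ⊤}
  B6:   IN={c:-2, e:-2, f:3; rest ⊤}   OUT={a:3, b:3, c:-2, e:-2, f:3; rest ⊤}
  B7:   IN={a:3, b:3, c:-2, e:-2, f:3; rest ⊤}   OUT={a:-6, b:4, c:-2, d:-4, e:-2, f:3; rest ⊤}
  B8:   IN={a:-6, b:4, c:-2, d:-4, e:-2, f:3; rest ⊤}   OUT={a:-6, b:4, c:-2, d:-4, e:-6, f:3; rest ⊤}
  B9:   IN=(all ⊤)   OUT={e:0; rest ⊤}

Merge at B3: IN[B3] = OUT[B2] = {a: ⊤, b: 3, c: ⊤, d: ⊤, e: ⊤, f: ⊤}
Applying B3's transfer function to that IN value gives OUT[B3] (row B3 above).

Answer: {a: 3, b: 3, c: ⊤, d: ⊤, e: ⊤, f: ⊤}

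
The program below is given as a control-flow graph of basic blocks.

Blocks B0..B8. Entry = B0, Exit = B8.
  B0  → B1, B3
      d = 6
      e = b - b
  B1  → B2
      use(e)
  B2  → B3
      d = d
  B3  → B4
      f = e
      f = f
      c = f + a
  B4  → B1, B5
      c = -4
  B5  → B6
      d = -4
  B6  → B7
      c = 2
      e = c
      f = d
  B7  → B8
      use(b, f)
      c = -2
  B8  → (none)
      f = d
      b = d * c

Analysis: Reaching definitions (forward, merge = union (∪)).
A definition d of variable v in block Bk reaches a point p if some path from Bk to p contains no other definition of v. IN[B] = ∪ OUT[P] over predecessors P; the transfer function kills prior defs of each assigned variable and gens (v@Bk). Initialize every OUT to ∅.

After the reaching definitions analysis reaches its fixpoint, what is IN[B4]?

Answer: {c@B3, d@B0, d@B2, e@B0, f@B3}

Trace:
Per-block solution:
  B0:  IN={}  OUT={d@B0, e@B0}
  B1:  IN={c@B4, d@B0, d@B2, e@B0, f@B3}  OUT={c@B4, d@B0, d@B2, e@B0, f@B3}
  B2:  IN={c@B4, d@B0, d@B2, e@B0, f@B3}  OUT={c@B4, d@B2, e@B0, f@B3}
  B3:  IN={c@B4, d@B0, d@B2, e@B0, f@B3}  OUT={c@B3, d@B0, d@B2, e@B0, f@B3}
  B4:  IN={c@B3, d@B0, d@B2, e@B0, f@B3}  OUT={c@B4, d@B0, d@B2, e@B0, f@B3}
  B5:  IN={c@B4, d@B0, d@B2, e@B0, f@B3}  OUT={c@B4, d@B5, e@B0, f@B3}
  B6:  IN={c@B4, d@B5, e@B0, f@B3}  OUT={c@B6, d@B5, e@B6, f@B6}
  B7:  IN={c@B6, d@B5, e@B6, f@B6}  OUT={c@B7, d@B5, e@B6, f@B6}
  B8:  IN={c@B7, d@B5, e@B6, f@B6}  OUT={b@B8, c@B7, d@B5, e@B6, f@B8}

Merge at B4: IN[B4] = OUT[B3] = {c@B3, d@B0, d@B2, e@B0, f@B3}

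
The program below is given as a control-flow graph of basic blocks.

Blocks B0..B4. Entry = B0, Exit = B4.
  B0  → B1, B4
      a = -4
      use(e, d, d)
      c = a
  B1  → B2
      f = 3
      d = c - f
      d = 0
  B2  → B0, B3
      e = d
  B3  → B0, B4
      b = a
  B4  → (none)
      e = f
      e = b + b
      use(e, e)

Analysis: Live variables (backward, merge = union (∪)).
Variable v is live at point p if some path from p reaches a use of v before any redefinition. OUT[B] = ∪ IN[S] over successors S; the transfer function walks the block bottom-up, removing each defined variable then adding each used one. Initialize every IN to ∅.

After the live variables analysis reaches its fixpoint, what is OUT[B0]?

Answer: {a, b, c, f}

Trace:
Per-block solution:
  B0: | IN={b, d, e, f} | OUT={a, b, c, f}
  B1: | IN={a, b, c} | OUT={a, b, d, f}
  B2: | IN={a, b, d, f} | OUT={a, b, d, e, f}
  B3: | IN={a, d, e, f} | OUT={b, d, e, f}
  B4: | IN={b, f} | OUT={}

Merge at B0: OUT[B0] = IN[B1] ⊔ IN[B4] = {a, b, c, f}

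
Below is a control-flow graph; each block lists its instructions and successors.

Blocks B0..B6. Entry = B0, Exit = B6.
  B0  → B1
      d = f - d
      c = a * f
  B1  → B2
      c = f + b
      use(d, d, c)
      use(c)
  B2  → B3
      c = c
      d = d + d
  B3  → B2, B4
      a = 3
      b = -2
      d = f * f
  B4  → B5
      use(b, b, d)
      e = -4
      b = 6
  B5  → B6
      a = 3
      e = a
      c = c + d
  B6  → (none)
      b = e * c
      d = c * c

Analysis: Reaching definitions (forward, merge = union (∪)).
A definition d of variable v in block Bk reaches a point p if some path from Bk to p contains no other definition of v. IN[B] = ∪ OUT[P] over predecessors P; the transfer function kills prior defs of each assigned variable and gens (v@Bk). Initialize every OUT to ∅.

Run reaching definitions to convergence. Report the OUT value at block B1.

Fixpoint table:
  B0:   IN={}   OUT={c@B0, d@B0}
  B1:   IN={c@B0, d@B0}   OUT={c@B1, d@B0}
  B2:   IN={a@B3, b@B3, c@B1, c@B2, d@B0, d@B3}   OUT={a@B3, b@B3, c@B2, d@B2}
  B3:   IN={a@B3, b@B3, c@B2, d@B2}   OUT={a@B3, b@B3, c@B2, d@B3}
  B4:   IN={a@B3, b@B3, c@B2, d@B3}   OUT={a@B3, b@B4, c@B2, d@B3, e@B4}
  B5:   IN={a@B3, b@B4, c@B2, d@B3, e@B4}   OUT={a@B5, b@B4, c@B5, d@B3, e@B5}
  B6:   IN={a@B5, b@B4, c@B5, d@B3, e@B5}   OUT={a@B5, b@B6, c@B5, d@B6, e@B5}

Merge at B1: IN[B1] = OUT[B0] = {c@B0, d@B0}
Applying B1's transfer function to that IN value gives OUT[B1] (row B1 above).

Answer: {c@B1, d@B0}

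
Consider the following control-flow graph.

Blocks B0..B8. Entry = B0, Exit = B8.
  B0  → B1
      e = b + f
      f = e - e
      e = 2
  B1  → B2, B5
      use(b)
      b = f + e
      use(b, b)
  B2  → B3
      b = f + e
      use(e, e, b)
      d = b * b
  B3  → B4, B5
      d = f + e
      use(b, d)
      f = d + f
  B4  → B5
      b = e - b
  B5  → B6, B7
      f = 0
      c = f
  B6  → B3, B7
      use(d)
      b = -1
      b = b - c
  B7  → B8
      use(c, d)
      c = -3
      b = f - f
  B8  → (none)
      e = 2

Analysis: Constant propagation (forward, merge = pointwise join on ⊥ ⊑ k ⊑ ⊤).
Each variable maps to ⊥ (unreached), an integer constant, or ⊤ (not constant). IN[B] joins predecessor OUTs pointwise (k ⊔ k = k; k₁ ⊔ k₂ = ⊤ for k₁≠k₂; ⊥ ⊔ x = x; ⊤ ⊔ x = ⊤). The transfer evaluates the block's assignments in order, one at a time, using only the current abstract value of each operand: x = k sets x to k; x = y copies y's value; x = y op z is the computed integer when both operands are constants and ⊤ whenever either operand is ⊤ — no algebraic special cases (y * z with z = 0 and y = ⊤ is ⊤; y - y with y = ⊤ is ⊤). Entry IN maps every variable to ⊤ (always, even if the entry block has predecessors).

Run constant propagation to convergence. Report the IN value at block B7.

Fixpoint table:
  B0:   IN=(all ⊤)   OUT={e:2; rest ⊤}
  B1:   IN={e:2; rest ⊤}   OUT={e:2; rest ⊤}
  B2:   IN={e:2; rest ⊤}   OUT={e:2; rest ⊤}
  B3:   IN={e:2; rest ⊤}   OUT={e:2; rest ⊤}
  B4:   IN={e:2; rest ⊤}   OUT={e:2; rest ⊤}
  B5:   IN={e:2; rest ⊤}   OUT={c:0, e:2, f:0; rest ⊤}
  B6:   IN={c:0, e:2, f:0; rest ⊤}   OUT={b:-1, c:0, e:2, f:0; rest ⊤}
  B7:   IN={c:0, e:2, f:0; rest ⊤}   OUT={b:0, c:-3, e:2, f:0; rest ⊤}
  B8:   IN={b:0, c:-3, e:2, f:0; rest ⊤}   OUT={b:0, c:-3, e:2, f:0; rest ⊤}

Merge at B7: IN[B7] = OUT[B5] ⊔ OUT[B6] = {a: ⊤, b: ⊤, c: 0, d: ⊤, e: 2, f: 0}

Answer: {a: ⊤, b: ⊤, c: 0, d: ⊤, e: 2, f: 0}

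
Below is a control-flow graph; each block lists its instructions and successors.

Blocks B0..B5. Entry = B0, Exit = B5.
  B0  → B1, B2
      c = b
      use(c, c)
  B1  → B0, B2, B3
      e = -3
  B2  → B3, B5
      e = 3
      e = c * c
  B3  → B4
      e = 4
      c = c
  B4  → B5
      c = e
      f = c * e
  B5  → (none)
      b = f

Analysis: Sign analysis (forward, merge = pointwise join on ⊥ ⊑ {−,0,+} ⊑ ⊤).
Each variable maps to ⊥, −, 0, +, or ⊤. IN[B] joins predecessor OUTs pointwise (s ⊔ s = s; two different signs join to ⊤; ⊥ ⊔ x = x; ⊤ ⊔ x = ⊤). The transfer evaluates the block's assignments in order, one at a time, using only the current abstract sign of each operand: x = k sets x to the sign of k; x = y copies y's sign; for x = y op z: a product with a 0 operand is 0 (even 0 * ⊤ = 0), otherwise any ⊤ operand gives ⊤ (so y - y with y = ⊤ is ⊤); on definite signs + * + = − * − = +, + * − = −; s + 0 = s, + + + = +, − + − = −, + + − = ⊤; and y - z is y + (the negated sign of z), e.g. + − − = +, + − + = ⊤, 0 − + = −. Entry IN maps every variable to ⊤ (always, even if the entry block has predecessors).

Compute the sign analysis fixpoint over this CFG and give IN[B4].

Per-block solution:
  B0:   IN=(all ⊤)   OUT=(all ⊤)
  B1:   IN=(all ⊤)   OUT={e:-; rest ⊤}
  B2:   IN=(all ⊤)   OUT=(all ⊤)
  B3:   IN=(all ⊤)   OUT={e:+; rest ⊤}
  B4:   IN={e:+; rest ⊤}   OUT={c:+, e:+, f:+; rest ⊤}
  B5:   IN=(all ⊤)   OUT=(all ⊤)

Merge at B4: IN[B4] = OUT[B3] = {a: ⊤, b: ⊤, c: ⊤, d: ⊤, e: +, f: ⊤}

Answer: {a: ⊤, b: ⊤, c: ⊤, d: ⊤, e: +, f: ⊤}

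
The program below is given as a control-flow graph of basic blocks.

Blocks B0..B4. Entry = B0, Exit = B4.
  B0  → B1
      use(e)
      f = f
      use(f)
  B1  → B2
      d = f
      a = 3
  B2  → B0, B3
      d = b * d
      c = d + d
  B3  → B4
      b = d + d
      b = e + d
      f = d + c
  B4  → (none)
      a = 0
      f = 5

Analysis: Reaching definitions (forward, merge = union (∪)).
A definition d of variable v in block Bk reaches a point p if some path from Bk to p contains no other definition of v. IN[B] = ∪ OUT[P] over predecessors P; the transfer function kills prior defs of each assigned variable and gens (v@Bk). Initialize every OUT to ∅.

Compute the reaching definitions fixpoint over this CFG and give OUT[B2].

Per-block solution:
  B0:  IN={a@B1, c@B2, d@B2, f@B0}  OUT={a@B1, c@B2, d@B2, f@B0}
  B1:  IN={a@B1, c@B2, d@B2, f@B0}  OUT={a@B1, c@B2, d@B1, f@B0}
  B2:  IN={a@B1, c@B2, d@B1, f@B0}  OUT={a@B1, c@B2, d@B2, f@B0}
  B3:  IN={a@B1, c@B2, d@B2, f@B0}  OUT={a@B1, b@B3, c@B2, d@B2, f@B3}
  B4:  IN={a@B1, b@B3, c@B2, d@B2, f@B3}  OUT={a@B4, b@B3, c@B2, d@B2, f@B4}

Merge at B2: IN[B2] = OUT[B1] = {a@B1, c@B2, d@B1, f@B0}
Applying B2's transfer function to that IN value gives OUT[B2] (row B2 above).

Answer: {a@B1, c@B2, d@B2, f@B0}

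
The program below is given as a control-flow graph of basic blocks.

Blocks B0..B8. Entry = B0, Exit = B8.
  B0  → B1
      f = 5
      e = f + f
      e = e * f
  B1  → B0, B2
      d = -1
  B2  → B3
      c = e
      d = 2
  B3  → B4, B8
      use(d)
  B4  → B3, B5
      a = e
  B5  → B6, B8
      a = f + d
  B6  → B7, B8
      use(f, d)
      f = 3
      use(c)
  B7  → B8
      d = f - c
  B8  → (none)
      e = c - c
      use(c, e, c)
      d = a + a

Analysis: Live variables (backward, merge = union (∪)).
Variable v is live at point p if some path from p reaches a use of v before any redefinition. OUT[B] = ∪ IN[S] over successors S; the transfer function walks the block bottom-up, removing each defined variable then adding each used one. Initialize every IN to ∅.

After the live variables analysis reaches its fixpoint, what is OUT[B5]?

Converged values:
  B0:   IN={a}   OUT={a, e, f}
  B1:   IN={a, e, f}   OUT={a, e, f}
  B2:   IN={a, e, f}   OUT={a, c, d, e, f}
  B3:   IN={a, c, d, e, f}   OUT={a, c, d, e, f}
  B4:   IN={c, d, e, f}   OUT={a, c, d, e, f}
  B5:   IN={c, d, f}   OUT={a, c, d, f}
  B6:   IN={a, c, d, f}   OUT={a, c, f}
  B7:   IN={a, c, f}   OUT={a, c}
  B8:   IN={a, c}   OUT={}

Merge at B5: OUT[B5] = IN[B6] ⊔ IN[B8] = {a, c, d, f}

Answer: {a, c, d, f}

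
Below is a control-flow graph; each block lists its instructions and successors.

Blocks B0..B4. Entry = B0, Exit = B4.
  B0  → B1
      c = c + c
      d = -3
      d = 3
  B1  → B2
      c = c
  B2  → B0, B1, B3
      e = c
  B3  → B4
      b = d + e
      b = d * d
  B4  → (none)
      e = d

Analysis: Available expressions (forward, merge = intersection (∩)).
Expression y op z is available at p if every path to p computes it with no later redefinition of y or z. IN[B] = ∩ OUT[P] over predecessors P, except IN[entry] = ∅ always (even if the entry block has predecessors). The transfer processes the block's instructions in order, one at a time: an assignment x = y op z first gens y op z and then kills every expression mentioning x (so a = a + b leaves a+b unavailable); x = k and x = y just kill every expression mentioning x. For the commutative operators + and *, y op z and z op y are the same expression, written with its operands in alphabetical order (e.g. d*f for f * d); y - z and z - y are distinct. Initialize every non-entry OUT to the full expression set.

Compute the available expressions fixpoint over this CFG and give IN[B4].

Answer: {d*d, d+e}

Working:
Converged values:
  B0:  IN={}  OUT={}
  B1:  IN={}  OUT={}
  B2:  IN={}  OUT={}
  B3:  IN={}  OUT={d*d, d+e}
  B4:  IN={d*d, d+e}  OUT={d*d}

Merge at B4: IN[B4] = OUT[B3] = {d*d, d+e}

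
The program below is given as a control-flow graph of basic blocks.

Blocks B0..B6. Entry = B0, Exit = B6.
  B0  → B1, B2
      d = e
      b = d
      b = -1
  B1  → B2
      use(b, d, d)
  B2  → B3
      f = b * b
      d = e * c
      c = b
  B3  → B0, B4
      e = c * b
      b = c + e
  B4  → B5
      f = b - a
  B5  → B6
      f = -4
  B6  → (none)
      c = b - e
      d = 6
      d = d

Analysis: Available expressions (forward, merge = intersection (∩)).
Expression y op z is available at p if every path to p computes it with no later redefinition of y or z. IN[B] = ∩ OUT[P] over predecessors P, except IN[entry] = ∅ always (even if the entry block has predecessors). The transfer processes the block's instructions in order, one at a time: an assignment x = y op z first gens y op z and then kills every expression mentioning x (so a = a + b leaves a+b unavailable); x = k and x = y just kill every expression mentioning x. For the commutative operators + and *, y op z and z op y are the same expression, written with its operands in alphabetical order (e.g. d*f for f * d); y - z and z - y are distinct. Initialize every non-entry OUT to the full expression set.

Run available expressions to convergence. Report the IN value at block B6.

Fixpoint table:
  B0:  IN={}  OUT={}
  B1:  IN={}  OUT={}
  B2:  IN={}  OUT={b*b}
  B3:  IN={b*b}  OUT={c+e}
  B4:  IN={c+e}  OUT={b-a, c+e}
  B5:  IN={b-a, c+e}  OUT={b-a, c+e}
  B6:  IN={b-a, c+e}  OUT={b-a, b-e}

Merge at B6: IN[B6] = OUT[B5] = {b-a, c+e}

Answer: {b-a, c+e}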